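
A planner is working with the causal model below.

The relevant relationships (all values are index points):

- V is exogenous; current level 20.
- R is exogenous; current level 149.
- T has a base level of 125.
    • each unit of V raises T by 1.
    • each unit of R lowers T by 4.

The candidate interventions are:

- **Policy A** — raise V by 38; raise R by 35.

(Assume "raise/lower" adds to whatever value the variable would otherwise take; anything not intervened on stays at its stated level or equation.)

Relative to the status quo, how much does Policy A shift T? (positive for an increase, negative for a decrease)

-102

Baseline:
  V = 20
  R = 149
  T = 125 + 20 − 4·149 = -451
Policy A (V + 38, R + 35):
  V = 20 + 38 = 58
  R = 149 + 35 = 184
  T = 125 + 58 − 4·184 = -553
Change in T: -553 − (-451) = -102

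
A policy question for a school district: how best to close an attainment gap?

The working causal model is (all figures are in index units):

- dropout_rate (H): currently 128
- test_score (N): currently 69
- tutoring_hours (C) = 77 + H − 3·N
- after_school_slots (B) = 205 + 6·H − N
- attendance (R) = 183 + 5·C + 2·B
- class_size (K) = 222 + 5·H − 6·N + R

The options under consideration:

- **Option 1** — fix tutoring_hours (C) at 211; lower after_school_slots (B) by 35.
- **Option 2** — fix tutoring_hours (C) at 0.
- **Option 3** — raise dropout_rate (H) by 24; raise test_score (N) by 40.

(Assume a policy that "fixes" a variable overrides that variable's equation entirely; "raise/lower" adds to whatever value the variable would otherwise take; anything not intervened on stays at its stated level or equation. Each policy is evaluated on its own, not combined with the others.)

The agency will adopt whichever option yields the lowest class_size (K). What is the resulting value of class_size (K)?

Option 1 (C := 211, B − 35):
  H = 128
  N = 69
  C = 211
  B = 205 + 6·128 − 69 (−35 from intervention) = 869
  R = 183 + 5·211 + 2·869 = 2976
  K = 222 + 5·128 − 6·69 + 2976 = 3424
Option 2 (C := 0):
  H = 128
  N = 69
  C = 0
  B = 205 + 6·128 − 69 = 904
  R = 183 + 5·0 + 2·904 = 1991
  K = 222 + 5·128 − 6·69 + 1991 = 2439
Option 3 (H + 24, N + 40):
  H = 128 + 24 = 152
  N = 69 + 40 = 109
  C = 77 + 152 − 3·109 = -98
  B = 205 + 6·152 − 109 = 1008
  R = 183 + 5·(-98) + 2·1008 = 1709
  K = 222 + 5·152 − 6·109 + 1709 = 2037
Comparing — Option 1: K=3424, Option 2: K=2439, Option 3: K=2037. Lowest is 2037 (Option 3).

2037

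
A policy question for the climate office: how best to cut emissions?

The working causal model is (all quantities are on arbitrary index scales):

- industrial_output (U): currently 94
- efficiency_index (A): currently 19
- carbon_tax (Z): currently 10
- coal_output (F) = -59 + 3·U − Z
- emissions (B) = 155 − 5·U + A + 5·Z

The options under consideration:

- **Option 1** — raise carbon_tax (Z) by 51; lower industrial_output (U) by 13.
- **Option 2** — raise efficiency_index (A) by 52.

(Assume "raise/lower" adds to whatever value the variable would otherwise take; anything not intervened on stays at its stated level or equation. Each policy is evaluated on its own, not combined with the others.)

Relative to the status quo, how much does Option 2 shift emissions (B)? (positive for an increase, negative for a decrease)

Baseline:
  U = 94
  A = 19
  Z = 10
  B = 155 − 5·94 + 19 + 5·10 = -246
Option 2 (A + 52):
  U = 94
  A = 19 + 52 = 71
  Z = 10
  B = 155 − 5·94 + 71 + 5·10 = -194
Change in B: -194 − (-246) = 52

52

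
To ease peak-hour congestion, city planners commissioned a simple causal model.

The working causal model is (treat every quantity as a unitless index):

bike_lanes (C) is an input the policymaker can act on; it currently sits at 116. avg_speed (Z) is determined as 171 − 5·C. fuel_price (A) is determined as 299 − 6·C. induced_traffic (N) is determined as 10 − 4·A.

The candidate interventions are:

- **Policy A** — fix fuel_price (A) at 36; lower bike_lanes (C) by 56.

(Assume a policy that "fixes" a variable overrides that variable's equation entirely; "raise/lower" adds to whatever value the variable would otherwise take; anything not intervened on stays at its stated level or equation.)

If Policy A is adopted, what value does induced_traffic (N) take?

Policy A (A := 36, C − 56):
  C = 116 − 56 = 60
  A = 36
  N = 10 − 4·36 = -134

-134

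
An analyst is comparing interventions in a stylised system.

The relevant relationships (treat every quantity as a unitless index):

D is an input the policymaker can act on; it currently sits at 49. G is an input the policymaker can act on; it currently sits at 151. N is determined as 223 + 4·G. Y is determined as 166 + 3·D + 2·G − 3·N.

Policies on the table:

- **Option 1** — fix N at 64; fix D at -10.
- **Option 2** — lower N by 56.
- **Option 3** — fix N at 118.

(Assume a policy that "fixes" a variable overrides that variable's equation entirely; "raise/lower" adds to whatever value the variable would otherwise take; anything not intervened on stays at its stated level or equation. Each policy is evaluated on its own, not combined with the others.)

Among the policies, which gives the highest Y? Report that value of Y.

261

Option 1 (N := 64, D := -10):
  D = -10
  G = 151
  N = 64
  Y = 166 + 3·(-10) + 2·151 − 3·64 = 246
Option 2 (N − 56):
  D = 49
  G = 151
  N = 223 + 4·151 (−56 from intervention) = 771
  Y = 166 + 3·49 + 2·151 − 3·771 = -1698
Option 3 (N := 118):
  D = 49
  G = 151
  N = 118
  Y = 166 + 3·49 + 2·151 − 3·118 = 261
Comparing — Option 1: Y=246, Option 2: Y=-1698, Option 3: Y=261. Highest is 261 (Option 3).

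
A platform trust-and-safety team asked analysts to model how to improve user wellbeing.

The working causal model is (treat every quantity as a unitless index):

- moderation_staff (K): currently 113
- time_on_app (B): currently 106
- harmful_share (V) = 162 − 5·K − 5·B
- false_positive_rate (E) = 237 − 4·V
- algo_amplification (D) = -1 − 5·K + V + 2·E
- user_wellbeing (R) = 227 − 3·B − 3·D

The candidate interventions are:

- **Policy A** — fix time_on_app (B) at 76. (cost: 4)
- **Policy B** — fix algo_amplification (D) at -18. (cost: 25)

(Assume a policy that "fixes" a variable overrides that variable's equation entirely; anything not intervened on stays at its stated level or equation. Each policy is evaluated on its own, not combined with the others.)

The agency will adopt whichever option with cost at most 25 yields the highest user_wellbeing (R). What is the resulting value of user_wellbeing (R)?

Policy A (B := 76):
  K = 113
  B = 76
  V = 162 − 5·113 − 5·76 = -783
  E = 237 − 4·(-783) = 3369
  D = -1 − 5·113 + (-783) + 2·3369 = 5389
  R = 227 − 3·76 − 3·5389 = -16168
Policy B (D := -18):
  K = 113
  B = 106
  V = 162 − 5·113 − 5·106 = -933
  E = 237 − 4·(-933) = 3969
  D = -18
  R = 227 − 3·106 − 3·(-18) = -37
Comparing — Policy A: R=-16168, Policy B: R=-37. Highest is -37 (Policy B).

-37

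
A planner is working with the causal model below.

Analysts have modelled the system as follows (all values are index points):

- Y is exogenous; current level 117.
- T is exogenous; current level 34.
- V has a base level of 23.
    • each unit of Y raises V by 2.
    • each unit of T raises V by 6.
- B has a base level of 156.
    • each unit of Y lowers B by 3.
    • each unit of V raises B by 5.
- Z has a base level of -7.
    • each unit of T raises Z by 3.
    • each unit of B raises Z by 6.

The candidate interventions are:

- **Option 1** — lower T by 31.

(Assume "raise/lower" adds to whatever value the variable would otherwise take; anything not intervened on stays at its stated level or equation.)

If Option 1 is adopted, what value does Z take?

Option 1 (T − 31):
  Y = 117
  T = 34 − 31 = 3
  V = 23 + 2·117 + 6·3 = 275
  B = 156 − 3·117 + 5·275 = 1180
  Z = -7 + 3·3 + 6·1180 = 7082

7082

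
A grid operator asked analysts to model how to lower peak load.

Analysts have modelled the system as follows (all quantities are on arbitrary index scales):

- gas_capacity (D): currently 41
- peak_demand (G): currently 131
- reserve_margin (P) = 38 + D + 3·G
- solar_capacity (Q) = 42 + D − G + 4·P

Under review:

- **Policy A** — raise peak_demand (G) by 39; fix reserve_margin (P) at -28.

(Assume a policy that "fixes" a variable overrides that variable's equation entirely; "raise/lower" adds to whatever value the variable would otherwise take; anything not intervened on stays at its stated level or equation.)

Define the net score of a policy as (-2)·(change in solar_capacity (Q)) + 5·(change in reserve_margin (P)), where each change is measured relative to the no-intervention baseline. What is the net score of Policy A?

1578

Baseline:
  D = 41
  G = 131
  P = 38 + 41 + 3·131 = 472
  Q = 42 + 41 − 131 + 4·472 = 1840
Policy A (G + 39, P := -28):
  D = 41
  G = 131 + 39 = 170
  P = -28
  Q = 42 + 41 − 170 + 4·(-28) = -199
ΔQ = -199 − 1840 = -2039; ΔP = -28 − 472 = -500
Score = (-2)·(-2039) + 5·(-500) = 1578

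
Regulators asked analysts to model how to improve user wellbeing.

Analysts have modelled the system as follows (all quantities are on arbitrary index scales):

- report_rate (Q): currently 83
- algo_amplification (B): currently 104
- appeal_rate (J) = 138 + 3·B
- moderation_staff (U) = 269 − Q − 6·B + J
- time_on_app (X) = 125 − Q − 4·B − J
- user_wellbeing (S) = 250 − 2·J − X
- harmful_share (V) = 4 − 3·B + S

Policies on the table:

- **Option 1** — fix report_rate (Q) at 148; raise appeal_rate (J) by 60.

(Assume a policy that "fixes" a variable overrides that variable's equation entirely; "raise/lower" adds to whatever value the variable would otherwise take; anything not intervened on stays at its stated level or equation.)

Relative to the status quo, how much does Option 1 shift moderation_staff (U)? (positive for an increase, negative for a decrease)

-5

Baseline:
  Q = 83
  B = 104
  J = 138 + 3·104 = 450
  U = 269 − 83 − 6·104 + 450 = 12
Option 1 (Q := 148, J + 60):
  Q = 148
  B = 104
  J = 138 + 3·104 (+60 from intervention) = 510
  U = 269 − 148 − 6·104 + 510 = 7
Change in U: 7 − 12 = -5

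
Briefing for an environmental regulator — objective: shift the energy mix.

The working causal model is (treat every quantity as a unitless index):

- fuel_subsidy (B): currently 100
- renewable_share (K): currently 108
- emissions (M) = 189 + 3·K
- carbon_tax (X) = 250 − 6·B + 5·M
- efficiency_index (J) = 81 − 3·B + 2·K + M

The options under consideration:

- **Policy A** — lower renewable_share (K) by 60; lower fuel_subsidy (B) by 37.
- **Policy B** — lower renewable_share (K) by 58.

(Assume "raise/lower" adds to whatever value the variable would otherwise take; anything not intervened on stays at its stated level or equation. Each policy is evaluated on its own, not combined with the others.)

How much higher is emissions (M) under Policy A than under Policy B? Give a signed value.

-6

Policy A (K − 60, B − 37):
  K = 108 − 60 = 48
  M = 189 + 3·48 = 333
Policy B (K − 58):
  K = 108 − 58 = 50
  M = 189 + 3·50 = 339
M: 333 − 339 = -6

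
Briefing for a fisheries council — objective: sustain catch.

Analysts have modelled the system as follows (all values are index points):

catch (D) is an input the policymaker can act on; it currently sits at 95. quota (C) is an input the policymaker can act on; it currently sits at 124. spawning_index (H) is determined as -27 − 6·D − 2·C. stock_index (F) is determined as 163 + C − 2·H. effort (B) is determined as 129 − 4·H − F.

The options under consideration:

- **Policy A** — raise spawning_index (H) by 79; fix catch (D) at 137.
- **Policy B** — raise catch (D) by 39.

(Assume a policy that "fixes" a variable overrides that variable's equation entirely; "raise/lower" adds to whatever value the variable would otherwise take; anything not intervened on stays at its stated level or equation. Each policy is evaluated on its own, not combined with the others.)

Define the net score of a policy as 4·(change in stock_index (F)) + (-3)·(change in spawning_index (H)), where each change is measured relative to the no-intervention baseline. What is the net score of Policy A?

1903

Baseline:
  D = 95
  C = 124
  H = -27 − 6·95 − 2·124 = -845
  F = 163 + 124 − 2·(-845) = 1977
Policy A (H + 79, D := 137):
  D = 137
  C = 124
  H = -27 − 6·137 − 2·124 (+79 from intervention) = -1018
  F = 163 + 124 − 2·(-1018) = 2323
ΔF = 2323 − 1977 = 346; ΔH = -1018 − (-845) = -173
Score = 4·346 + (-3)·(-173) = 1903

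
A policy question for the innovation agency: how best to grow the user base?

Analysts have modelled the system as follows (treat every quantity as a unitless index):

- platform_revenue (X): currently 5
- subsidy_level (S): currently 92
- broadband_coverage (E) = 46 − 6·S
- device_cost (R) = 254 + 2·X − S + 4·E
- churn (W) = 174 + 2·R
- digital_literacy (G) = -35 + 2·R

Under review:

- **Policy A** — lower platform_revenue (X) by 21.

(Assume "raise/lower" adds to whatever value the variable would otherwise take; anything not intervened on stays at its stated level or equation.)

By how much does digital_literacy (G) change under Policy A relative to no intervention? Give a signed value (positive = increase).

-84

Baseline:
  X = 5
  S = 92
  E = 46 − 6·92 = -506
  R = 254 + 2·5 − 92 + 4·(-506) = -1852
  G = -35 + 2·(-1852) = -3739
Policy A (X − 21):
  X = 5 − 21 = -16
  S = 92
  E = 46 − 6·92 = -506
  R = 254 + 2·(-16) − 92 + 4·(-506) = -1894
  G = -35 + 2·(-1894) = -3823
Change in G: -3823 − (-3739) = -84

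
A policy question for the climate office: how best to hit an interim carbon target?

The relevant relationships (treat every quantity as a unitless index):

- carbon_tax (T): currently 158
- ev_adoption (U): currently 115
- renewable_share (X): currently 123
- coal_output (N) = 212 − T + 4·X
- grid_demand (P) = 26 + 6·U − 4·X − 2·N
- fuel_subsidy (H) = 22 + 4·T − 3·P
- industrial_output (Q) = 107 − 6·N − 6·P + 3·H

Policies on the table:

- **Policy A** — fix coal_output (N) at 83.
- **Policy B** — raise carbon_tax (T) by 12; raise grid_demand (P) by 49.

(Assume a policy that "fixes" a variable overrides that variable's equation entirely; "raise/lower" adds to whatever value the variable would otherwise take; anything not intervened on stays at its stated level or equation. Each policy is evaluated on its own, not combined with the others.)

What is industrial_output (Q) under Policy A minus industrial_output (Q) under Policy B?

Policy A (N := 83):
  T = 158
  U = 115
  X = 123
  N = 83
  P = 26 + 6·115 − 4·123 − 2·83 = 58
  H = 22 + 4·158 − 3·58 = 480
  Q = 107 − 6·83 − 6·58 + 3·480 = 701
Policy B (T + 12, P + 49):
  T = 158 + 12 = 170
  U = 115
  X = 123
  N = 212 − 170 + 4·123 = 534
  P = 26 + 6·115 − 4·123 − 2·534 (+49 from intervention) = -795
  H = 22 + 4·170 − 3·(-795) = 3087
  Q = 107 − 6·534 − 6·(-795) + 3·3087 = 10934
Q: 701 − 10934 = -10233

-10233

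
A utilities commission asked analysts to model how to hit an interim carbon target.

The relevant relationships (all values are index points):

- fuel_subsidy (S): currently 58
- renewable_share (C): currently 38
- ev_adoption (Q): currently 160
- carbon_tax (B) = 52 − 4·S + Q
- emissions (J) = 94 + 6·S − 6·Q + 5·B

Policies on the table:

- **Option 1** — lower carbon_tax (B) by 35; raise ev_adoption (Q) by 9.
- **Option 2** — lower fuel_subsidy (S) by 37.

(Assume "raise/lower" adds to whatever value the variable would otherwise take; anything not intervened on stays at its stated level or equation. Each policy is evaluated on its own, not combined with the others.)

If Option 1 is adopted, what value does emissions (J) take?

Option 1 (B − 35, Q + 9):
  S = 58
  Q = 160 + 9 = 169
  B = 52 − 4·58 + 169 (−35 from intervention) = -46
  J = 94 + 6·58 − 6·169 + 5·(-46) = -802

-802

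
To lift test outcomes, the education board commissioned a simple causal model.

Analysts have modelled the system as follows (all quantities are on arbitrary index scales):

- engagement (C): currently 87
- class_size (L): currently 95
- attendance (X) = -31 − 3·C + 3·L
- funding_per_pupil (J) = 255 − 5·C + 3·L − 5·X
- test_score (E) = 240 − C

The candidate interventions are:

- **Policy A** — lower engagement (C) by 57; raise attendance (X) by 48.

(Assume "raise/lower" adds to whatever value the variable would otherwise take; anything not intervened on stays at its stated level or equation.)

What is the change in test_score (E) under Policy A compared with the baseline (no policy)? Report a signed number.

57

Baseline:
  C = 87
  E = 240 − 87 = 153
Policy A (C − 57, X + 48):
  C = 87 − 57 = 30
  E = 240 − 30 = 210
Change in E: 210 − 153 = 57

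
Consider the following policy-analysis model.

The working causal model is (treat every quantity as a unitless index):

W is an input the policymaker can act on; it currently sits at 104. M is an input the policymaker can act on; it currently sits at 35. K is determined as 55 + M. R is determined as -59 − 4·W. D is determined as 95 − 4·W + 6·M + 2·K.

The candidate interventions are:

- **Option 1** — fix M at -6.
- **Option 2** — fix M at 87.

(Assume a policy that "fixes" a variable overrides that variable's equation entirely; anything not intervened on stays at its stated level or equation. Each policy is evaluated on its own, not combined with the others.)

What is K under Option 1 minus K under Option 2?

Option 1 (M := -6):
  M = -6
  K = 55 + (-6) = 49
Option 2 (M := 87):
  M = 87
  K = 55 + 87 = 142
K: 49 − 142 = -93

-93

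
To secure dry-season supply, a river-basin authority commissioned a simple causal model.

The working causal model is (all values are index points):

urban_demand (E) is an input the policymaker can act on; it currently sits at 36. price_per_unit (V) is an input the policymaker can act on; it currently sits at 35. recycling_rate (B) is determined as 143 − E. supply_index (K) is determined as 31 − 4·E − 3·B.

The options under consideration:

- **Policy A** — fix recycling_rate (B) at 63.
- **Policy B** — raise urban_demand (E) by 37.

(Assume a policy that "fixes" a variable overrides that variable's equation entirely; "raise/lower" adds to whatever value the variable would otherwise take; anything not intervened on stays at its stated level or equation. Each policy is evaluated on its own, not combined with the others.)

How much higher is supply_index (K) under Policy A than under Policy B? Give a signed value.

Policy A (B := 63):
  E = 36
  B = 63
  K = 31 − 4·36 − 3·63 = -302
Policy B (E + 37):
  E = 36 + 37 = 73
  B = 143 − 73 = 70
  K = 31 − 4·73 − 3·70 = -471
K: -302 − (-471) = 169

169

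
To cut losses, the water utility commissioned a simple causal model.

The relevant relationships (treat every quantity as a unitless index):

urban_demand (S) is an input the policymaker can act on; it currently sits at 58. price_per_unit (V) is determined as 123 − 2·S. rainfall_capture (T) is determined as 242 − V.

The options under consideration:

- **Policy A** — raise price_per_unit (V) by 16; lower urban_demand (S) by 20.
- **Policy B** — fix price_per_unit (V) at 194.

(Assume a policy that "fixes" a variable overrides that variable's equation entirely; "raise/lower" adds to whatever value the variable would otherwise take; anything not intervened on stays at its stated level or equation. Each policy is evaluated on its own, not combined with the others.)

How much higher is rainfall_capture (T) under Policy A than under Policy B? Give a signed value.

131

Policy A (V + 16, S − 20):
  S = 58 − 20 = 38
  V = 123 − 2·38 (+16 from intervention) = 63
  T = 242 − 63 = 179
Policy B (V := 194):
  S = 58
  V = 194
  T = 242 − 194 = 48
T: 179 − 48 = 131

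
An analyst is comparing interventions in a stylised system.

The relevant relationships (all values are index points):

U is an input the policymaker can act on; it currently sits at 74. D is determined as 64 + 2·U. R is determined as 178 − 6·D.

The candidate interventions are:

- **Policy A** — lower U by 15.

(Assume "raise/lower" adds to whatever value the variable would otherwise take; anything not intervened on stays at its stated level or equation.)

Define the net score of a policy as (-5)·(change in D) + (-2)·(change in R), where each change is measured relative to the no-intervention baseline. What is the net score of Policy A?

-210

Baseline:
  U = 74
  D = 64 + 2·74 = 212
  R = 178 − 6·212 = -1094
Policy A (U − 15):
  U = 74 − 15 = 59
  D = 64 + 2·59 = 182
  R = 178 − 6·182 = -914
ΔD = 182 − 212 = -30; ΔR = -914 − (-1094) = 180
Score = (-5)·(-30) + (-2)·180 = -210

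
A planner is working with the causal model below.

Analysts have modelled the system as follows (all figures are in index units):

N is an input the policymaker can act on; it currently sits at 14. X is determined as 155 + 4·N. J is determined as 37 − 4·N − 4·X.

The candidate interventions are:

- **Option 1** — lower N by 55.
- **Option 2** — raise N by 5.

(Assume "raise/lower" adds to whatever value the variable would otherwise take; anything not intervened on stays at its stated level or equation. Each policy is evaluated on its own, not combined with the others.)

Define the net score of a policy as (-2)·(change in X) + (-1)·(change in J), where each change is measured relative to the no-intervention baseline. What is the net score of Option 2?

Baseline:
  N = 14
  X = 155 + 4·14 = 211
  J = 37 − 4·14 − 4·211 = -863
Option 2 (N + 5):
  N = 14 + 5 = 19
  X = 155 + 4·19 = 231
  J = 37 − 4·19 − 4·231 = -963
ΔX = 231 − 211 = 20; ΔJ = -963 − (-863) = -100
Score = (-2)·20 + (-1)·(-100) = 60

60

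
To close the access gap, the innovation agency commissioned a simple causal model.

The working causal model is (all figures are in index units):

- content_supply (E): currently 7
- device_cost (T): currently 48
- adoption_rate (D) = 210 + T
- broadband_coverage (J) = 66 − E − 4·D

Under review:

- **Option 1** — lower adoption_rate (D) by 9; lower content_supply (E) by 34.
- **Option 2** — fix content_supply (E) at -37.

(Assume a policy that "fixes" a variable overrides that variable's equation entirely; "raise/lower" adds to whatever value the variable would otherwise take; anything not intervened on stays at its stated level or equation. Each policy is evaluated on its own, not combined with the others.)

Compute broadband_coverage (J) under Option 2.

Option 2 (E := -37):
  E = -37
  T = 48
  D = 210 + 48 = 258
  J = 66 − (-37) − 4·258 = -929

-929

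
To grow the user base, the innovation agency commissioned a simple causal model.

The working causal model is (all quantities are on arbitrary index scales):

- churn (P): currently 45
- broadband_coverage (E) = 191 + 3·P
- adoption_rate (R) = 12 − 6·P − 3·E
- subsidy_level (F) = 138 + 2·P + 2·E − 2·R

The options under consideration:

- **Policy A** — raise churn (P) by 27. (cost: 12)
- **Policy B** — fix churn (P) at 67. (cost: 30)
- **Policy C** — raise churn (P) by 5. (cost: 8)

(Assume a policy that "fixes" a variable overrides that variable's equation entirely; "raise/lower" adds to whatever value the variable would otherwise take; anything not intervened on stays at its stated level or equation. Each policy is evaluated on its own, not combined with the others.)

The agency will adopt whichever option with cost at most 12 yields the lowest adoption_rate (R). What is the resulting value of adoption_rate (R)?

-1641

Policy A (P + 27):
  P = 45 + 27 = 72
  E = 191 + 3·72 = 407
  R = 12 − 6·72 − 3·407 = -1641
Policy C (P + 5):
  P = 45 + 5 = 50
  E = 191 + 3·50 = 341
  R = 12 − 6·50 − 3·341 = -1311
Comparing — Policy A: R=-1641, Policy C: R=-1311. Lowest is -1641 (Policy A).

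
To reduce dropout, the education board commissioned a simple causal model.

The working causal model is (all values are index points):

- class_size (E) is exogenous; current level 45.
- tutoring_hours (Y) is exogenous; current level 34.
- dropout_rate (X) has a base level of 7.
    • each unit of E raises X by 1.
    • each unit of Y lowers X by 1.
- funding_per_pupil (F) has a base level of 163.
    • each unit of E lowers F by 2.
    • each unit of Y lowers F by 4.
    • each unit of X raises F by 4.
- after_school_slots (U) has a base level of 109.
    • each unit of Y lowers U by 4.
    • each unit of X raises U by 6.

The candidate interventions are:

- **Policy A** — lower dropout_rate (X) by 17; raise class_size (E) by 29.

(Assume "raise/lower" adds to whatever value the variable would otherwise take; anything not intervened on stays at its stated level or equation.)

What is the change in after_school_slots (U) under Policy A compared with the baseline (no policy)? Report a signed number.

72

Baseline:
  E = 45
  Y = 34
  X = 7 + 45 − 34 = 18
  U = 109 − 4·34 + 6·18 = 81
Policy A (X − 17, E + 29):
  E = 45 + 29 = 74
  Y = 34
  X = 7 + 74 − 34 (−17 from intervention) = 30
  U = 109 − 4·34 + 6·30 = 153
Change in U: 153 − 81 = 72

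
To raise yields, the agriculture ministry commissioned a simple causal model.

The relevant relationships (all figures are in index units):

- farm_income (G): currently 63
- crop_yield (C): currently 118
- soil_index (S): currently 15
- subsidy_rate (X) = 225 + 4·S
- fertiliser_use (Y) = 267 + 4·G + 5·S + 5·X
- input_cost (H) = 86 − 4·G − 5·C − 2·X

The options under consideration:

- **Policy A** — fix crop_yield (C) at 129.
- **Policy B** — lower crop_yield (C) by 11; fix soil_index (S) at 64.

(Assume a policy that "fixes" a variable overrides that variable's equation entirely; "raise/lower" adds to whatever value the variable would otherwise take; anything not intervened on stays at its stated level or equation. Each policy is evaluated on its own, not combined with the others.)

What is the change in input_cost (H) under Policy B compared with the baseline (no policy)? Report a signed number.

-337

Baseline:
  G = 63
  C = 118
  S = 15
  X = 225 + 4·15 = 285
  H = 86 − 4·63 − 5·118 − 2·285 = -1326
Policy B (C − 11, S := 64):
  G = 63
  C = 118 − 11 = 107
  S = 64
  X = 225 + 4·64 = 481
  H = 86 − 4·63 − 5·107 − 2·481 = -1663
Change in H: -1663 − (-1326) = -337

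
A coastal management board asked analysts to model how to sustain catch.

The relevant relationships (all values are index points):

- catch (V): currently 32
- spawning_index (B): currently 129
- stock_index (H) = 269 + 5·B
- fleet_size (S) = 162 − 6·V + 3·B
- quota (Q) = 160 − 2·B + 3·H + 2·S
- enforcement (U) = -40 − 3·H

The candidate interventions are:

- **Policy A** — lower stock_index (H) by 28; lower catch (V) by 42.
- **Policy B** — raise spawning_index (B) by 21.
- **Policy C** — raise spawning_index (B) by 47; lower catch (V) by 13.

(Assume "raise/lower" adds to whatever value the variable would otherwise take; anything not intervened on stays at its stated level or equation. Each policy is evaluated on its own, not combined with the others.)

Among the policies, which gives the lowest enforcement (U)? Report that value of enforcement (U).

-3487

Policy A (H − 28, V − 42):
  B = 129
  H = 269 + 5·129 (−28 from intervention) = 886
  U = -40 − 3·886 = -2698
Policy B (B + 21):
  B = 129 + 21 = 150
  H = 269 + 5·150 = 1019
  U = -40 − 3·1019 = -3097
Policy C (B + 47, V − 13):
  B = 129 + 47 = 176
  H = 269 + 5·176 = 1149
  U = -40 − 3·1149 = -3487
Comparing — Policy A: U=-2698, Policy B: U=-3097, Policy C: U=-3487. Lowest is -3487 (Policy C).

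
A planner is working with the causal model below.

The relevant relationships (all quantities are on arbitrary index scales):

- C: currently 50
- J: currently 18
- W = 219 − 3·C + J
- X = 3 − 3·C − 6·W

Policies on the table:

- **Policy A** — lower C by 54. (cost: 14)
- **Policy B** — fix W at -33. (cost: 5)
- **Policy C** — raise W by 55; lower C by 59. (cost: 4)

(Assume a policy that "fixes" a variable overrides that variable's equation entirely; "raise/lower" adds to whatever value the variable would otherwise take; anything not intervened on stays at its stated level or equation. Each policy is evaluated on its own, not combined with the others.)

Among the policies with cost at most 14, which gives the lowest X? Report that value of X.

Policy A (C − 54):
  C = 50 − 54 = -4
  J = 18
  W = 219 − 3·(-4) + 18 = 249
  X = 3 − 3·(-4) − 6·249 = -1479
Policy B (W := -33):
  C = 50
  J = 18
  W = -33
  X = 3 − 3·50 − 6·(-33) = 51
Policy C (W + 55, C − 59):
  C = 50 − 59 = -9
  J = 18
  W = 219 − 3·(-9) + 18 (+55 from intervention) = 319
  X = 3 − 3·(-9) − 6·319 = -1884
Comparing — Policy A: X=-1479, Policy B: X=51, Policy C: X=-1884. Lowest is -1884 (Policy C).

-1884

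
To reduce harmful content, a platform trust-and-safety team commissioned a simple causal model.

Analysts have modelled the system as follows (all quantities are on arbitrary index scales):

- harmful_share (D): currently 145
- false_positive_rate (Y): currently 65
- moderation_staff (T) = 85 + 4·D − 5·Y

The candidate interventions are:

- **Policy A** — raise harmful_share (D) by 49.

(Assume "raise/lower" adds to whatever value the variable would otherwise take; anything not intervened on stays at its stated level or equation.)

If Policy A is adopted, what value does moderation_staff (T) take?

536

Policy A (D + 49):
  D = 145 + 49 = 194
  Y = 65
  T = 85 + 4·194 − 5·65 = 536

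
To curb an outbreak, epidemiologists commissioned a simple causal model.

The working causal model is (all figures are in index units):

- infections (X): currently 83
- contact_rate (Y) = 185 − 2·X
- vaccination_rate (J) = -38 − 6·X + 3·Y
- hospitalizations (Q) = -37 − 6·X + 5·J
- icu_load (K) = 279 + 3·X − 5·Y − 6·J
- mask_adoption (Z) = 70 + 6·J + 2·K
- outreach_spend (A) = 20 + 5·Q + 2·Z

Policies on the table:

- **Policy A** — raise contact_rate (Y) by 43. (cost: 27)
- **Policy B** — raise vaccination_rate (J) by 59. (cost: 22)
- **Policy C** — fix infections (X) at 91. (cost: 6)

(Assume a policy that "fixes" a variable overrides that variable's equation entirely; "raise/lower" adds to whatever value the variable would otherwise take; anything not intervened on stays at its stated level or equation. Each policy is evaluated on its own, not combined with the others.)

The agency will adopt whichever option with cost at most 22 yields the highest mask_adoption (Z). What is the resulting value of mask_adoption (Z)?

Policy B (J + 59):
  X = 83
  Y = 185 − 2·83 = 19
  J = -38 − 6·83 + 3·19 (+59 from intervention) = -420
  K = 279 + 3·83 − 5·19 − 6·(-420) = 2953
  Z = 70 + 6·(-420) + 2·2953 = 3456
Policy C (X := 91):
  X = 91
  Y = 185 − 2·91 = 3
  J = -38 − 6·91 + 3·3 = -575
  K = 279 + 3·91 − 5·3 − 6·(-575) = 3987
  Z = 70 + 6·(-575) + 2·3987 = 4594
Comparing — Policy B: Z=3456, Policy C: Z=4594. Highest is 4594 (Policy C).

4594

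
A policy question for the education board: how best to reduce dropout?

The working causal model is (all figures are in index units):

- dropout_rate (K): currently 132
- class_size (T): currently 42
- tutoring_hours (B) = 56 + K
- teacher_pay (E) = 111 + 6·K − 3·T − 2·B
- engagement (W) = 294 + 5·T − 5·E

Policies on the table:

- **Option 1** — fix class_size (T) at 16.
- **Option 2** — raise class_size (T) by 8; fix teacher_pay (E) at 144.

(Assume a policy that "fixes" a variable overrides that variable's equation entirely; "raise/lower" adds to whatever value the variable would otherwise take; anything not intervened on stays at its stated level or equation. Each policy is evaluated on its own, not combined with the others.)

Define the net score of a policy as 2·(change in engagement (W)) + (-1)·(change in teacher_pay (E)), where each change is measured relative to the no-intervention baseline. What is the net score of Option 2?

2907

Baseline:
  K = 132
  T = 42
  B = 56 + 132 = 188
  E = 111 + 6·132 − 3·42 − 2·188 = 401
  W = 294 + 5·42 − 5·401 = -1501
Option 2 (T + 8, E := 144):
  K = 132
  T = 42 + 8 = 50
  B = 56 + 132 = 188
  E = 144
  W = 294 + 5·50 − 5·144 = -176
ΔW = -176 − (-1501) = 1325; ΔE = 144 − 401 = -257
Score = 2·1325 + (-1)·(-257) = 2907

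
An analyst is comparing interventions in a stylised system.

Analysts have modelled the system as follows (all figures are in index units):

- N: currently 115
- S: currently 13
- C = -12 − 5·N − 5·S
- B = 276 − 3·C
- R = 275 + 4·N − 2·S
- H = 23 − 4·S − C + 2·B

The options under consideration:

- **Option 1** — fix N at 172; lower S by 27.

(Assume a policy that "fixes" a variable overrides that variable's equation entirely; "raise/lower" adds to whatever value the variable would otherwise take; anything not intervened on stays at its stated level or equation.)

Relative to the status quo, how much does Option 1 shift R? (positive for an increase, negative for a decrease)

282

Baseline:
  N = 115
  S = 13
  R = 275 + 4·115 − 2·13 = 709
Option 1 (N := 172, S − 27):
  N = 172
  S = 13 − 27 = -14
  R = 275 + 4·172 − 2·(-14) = 991
Change in R: 991 − 709 = 282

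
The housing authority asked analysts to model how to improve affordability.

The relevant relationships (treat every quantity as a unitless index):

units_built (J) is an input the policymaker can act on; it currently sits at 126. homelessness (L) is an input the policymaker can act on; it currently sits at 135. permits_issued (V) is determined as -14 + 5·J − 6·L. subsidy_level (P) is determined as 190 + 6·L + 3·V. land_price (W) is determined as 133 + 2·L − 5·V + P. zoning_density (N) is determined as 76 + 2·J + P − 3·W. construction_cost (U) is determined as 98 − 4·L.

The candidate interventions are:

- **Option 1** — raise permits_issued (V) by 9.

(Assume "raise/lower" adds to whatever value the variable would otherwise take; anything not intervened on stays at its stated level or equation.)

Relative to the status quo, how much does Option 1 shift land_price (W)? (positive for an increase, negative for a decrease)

-18

Baseline:
  J = 126
  L = 135
  V = -14 + 5·126 − 6·135 = -194
  P = 190 + 6·135 + 3·(-194) = 418
  W = 133 + 2·135 − 5·(-194) + 418 = 1791
Option 1 (V + 9):
  J = 126
  L = 135
  V = -14 + 5·126 − 6·135 (+9 from intervention) = -185
  P = 190 + 6·135 + 3·(-185) = 445
  W = 133 + 2·135 − 5·(-185) + 445 = 1773
Change in W: 1773 − 1791 = -18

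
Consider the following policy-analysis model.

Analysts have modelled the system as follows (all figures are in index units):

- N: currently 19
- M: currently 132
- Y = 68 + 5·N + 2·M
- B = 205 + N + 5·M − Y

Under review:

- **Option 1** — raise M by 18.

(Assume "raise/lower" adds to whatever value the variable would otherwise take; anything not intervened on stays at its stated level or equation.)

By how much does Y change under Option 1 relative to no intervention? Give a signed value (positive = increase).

Baseline:
  N = 19
  M = 132
  Y = 68 + 5·19 + 2·132 = 427
Option 1 (M + 18):
  N = 19
  M = 132 + 18 = 150
  Y = 68 + 5·19 + 2·150 = 463
Change in Y: 463 − 427 = 36

36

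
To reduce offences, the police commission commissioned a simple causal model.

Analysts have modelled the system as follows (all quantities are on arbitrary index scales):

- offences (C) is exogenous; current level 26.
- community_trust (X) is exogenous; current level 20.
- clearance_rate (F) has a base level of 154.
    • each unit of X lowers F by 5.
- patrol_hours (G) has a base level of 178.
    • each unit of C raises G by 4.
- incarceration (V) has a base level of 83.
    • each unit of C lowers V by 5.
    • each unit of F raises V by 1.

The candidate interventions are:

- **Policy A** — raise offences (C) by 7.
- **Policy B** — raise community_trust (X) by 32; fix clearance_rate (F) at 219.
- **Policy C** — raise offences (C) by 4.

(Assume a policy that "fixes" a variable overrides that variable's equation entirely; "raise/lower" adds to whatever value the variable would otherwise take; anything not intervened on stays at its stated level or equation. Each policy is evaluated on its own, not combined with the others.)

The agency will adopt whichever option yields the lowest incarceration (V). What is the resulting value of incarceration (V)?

Policy A (C + 7):
  C = 26 + 7 = 33
  X = 20
  F = 154 − 5·20 = 54
  V = 83 − 5·33 + 54 = -28
Policy B (X + 32, F := 219):
  C = 26
  X = 20 + 32 = 52
  F = 219
  V = 83 − 5·26 + 219 = 172
Policy C (C + 4):
  C = 26 + 4 = 30
  X = 20
  F = 154 − 5·20 = 54
  V = 83 − 5·30 + 54 = -13
Comparing — Policy A: V=-28, Policy B: V=172, Policy C: V=-13. Lowest is -28 (Policy A).

-28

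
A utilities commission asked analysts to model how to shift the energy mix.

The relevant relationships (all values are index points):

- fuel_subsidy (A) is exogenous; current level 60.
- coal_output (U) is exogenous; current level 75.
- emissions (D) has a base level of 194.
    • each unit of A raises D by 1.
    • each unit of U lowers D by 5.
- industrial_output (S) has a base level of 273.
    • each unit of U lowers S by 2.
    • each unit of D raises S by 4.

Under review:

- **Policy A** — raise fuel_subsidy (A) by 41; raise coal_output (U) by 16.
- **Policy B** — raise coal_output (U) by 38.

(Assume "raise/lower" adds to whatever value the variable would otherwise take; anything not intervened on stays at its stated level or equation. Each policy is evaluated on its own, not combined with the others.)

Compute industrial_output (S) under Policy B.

-1197

Policy B (U + 38):
  A = 60
  U = 75 + 38 = 113
  D = 194 + 60 − 5·113 = -311
  S = 273 − 2·113 + 4·(-311) = -1197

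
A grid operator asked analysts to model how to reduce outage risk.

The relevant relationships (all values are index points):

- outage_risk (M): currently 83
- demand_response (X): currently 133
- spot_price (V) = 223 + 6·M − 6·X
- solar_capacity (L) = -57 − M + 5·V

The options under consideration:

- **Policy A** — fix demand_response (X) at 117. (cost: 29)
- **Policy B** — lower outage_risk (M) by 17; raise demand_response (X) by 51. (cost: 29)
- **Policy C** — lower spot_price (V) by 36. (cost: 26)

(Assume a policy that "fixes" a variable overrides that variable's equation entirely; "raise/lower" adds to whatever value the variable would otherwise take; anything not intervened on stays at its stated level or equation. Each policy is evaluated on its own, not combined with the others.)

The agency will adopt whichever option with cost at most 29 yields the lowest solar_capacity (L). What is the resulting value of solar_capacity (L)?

-2548

Policy A (X := 117):
  M = 83
  X = 117
  V = 223 + 6·83 − 6·117 = 19
  L = -57 − 83 + 5·19 = -45
Policy B (M − 17, X + 51):
  M = 83 − 17 = 66
  X = 133 + 51 = 184
  V = 223 + 6·66 − 6·184 = -485
  L = -57 − 66 + 5·(-485) = -2548
Policy C (V − 36):
  M = 83
  X = 133
  V = 223 + 6·83 − 6·133 (−36 from intervention) = -113
  L = -57 − 83 + 5·(-113) = -705
Comparing — Policy A: L=-45, Policy B: L=-2548, Policy C: L=-705. Lowest is -2548 (Policy B).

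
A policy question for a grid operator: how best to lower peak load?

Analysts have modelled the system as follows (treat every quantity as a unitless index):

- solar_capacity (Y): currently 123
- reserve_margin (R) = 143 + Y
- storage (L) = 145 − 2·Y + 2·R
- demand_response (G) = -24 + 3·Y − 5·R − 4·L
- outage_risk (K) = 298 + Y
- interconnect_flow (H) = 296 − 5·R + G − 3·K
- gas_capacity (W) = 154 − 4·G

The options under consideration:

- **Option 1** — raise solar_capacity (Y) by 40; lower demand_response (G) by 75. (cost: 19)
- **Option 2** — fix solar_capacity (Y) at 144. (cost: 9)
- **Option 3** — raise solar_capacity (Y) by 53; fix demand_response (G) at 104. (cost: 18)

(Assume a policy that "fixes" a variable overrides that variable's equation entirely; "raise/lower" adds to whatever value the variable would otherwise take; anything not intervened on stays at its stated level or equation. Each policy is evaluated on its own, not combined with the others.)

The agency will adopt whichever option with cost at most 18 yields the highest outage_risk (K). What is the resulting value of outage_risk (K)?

Option 2 (Y := 144):
  Y = 144
  K = 298 + 144 = 442
Option 3 (Y + 53, G := 104):
  Y = 123 + 53 = 176
  K = 298 + 176 = 474
Comparing — Option 2: K=442, Option 3: K=474. Highest is 474 (Option 3).

474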